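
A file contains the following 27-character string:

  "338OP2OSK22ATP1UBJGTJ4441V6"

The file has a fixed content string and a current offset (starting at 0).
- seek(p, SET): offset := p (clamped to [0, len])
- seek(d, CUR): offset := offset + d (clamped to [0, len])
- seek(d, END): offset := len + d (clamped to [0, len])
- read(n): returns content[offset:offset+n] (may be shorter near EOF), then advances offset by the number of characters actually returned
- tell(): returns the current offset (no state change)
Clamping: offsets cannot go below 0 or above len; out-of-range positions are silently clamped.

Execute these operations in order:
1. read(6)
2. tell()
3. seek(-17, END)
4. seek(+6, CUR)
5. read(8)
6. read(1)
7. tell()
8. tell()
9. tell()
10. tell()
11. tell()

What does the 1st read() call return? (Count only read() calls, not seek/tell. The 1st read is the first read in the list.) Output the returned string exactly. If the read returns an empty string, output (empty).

After 1 (read(6)): returned '338OP2', offset=6
After 2 (tell()): offset=6
After 3 (seek(-17, END)): offset=10
After 4 (seek(+6, CUR)): offset=16
After 5 (read(8)): returned 'BJGTJ444', offset=24
After 6 (read(1)): returned '1', offset=25
After 7 (tell()): offset=25
After 8 (tell()): offset=25
After 9 (tell()): offset=25
After 10 (tell()): offset=25
After 11 (tell()): offset=25

Answer: 338OP2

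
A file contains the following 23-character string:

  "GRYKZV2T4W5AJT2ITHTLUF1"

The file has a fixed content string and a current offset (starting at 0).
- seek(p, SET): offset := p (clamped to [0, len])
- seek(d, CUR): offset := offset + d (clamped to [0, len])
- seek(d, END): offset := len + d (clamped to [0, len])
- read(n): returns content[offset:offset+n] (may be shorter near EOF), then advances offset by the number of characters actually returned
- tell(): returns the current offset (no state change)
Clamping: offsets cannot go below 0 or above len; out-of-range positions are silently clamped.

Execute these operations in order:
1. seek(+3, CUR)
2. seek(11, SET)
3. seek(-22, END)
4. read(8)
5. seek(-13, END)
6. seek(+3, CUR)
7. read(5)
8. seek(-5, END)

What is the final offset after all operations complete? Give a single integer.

After 1 (seek(+3, CUR)): offset=3
After 2 (seek(11, SET)): offset=11
After 3 (seek(-22, END)): offset=1
After 4 (read(8)): returned 'RYKZV2T4', offset=9
After 5 (seek(-13, END)): offset=10
After 6 (seek(+3, CUR)): offset=13
After 7 (read(5)): returned 'T2ITH', offset=18
After 8 (seek(-5, END)): offset=18

Answer: 18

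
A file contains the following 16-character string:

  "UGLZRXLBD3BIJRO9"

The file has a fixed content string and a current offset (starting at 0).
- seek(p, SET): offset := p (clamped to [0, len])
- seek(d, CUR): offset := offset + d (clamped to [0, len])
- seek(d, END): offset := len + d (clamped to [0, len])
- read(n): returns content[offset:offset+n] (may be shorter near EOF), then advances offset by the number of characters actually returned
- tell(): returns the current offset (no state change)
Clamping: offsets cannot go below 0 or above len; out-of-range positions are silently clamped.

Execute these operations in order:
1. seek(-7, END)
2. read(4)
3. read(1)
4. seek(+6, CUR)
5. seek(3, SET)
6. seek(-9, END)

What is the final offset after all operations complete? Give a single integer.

Answer: 7

Derivation:
After 1 (seek(-7, END)): offset=9
After 2 (read(4)): returned '3BIJ', offset=13
After 3 (read(1)): returned 'R', offset=14
After 4 (seek(+6, CUR)): offset=16
After 5 (seek(3, SET)): offset=3
After 6 (seek(-9, END)): offset=7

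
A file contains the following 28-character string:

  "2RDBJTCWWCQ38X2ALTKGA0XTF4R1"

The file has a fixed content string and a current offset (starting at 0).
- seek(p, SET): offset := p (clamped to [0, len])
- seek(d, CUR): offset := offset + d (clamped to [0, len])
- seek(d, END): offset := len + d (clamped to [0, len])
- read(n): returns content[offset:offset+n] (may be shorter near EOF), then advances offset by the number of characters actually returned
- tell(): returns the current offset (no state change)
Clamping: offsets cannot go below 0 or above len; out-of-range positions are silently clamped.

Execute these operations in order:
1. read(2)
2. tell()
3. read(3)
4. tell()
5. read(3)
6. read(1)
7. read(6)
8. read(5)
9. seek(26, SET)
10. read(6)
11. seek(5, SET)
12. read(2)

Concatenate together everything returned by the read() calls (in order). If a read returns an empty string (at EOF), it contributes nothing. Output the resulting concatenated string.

After 1 (read(2)): returned '2R', offset=2
After 2 (tell()): offset=2
After 3 (read(3)): returned 'DBJ', offset=5
After 4 (tell()): offset=5
After 5 (read(3)): returned 'TCW', offset=8
After 6 (read(1)): returned 'W', offset=9
After 7 (read(6)): returned 'CQ38X2', offset=15
After 8 (read(5)): returned 'ALTKG', offset=20
After 9 (seek(26, SET)): offset=26
After 10 (read(6)): returned 'R1', offset=28
After 11 (seek(5, SET)): offset=5
After 12 (read(2)): returned 'TC', offset=7

Answer: 2RDBJTCWWCQ38X2ALTKGR1TC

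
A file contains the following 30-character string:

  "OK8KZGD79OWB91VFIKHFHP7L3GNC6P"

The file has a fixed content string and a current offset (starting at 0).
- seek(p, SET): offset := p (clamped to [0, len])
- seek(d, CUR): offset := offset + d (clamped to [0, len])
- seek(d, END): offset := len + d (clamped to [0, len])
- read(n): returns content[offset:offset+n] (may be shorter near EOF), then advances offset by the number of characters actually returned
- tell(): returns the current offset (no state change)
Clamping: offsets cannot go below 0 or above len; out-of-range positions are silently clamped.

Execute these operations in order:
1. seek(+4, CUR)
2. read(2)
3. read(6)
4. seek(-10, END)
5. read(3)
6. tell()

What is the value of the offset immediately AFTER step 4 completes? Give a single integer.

After 1 (seek(+4, CUR)): offset=4
After 2 (read(2)): returned 'ZG', offset=6
After 3 (read(6)): returned 'D79OWB', offset=12
After 4 (seek(-10, END)): offset=20

Answer: 20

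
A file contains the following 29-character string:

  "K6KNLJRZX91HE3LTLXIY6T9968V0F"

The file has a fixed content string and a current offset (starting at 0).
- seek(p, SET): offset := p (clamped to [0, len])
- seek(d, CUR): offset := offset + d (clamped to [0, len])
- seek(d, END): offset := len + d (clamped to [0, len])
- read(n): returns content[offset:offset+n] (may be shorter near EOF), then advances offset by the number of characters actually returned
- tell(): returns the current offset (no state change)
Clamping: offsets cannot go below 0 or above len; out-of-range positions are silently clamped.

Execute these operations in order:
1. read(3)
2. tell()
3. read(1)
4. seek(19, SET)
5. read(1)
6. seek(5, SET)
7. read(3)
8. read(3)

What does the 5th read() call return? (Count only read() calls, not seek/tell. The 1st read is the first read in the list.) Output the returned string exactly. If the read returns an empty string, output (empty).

Answer: X91

Derivation:
After 1 (read(3)): returned 'K6K', offset=3
After 2 (tell()): offset=3
After 3 (read(1)): returned 'N', offset=4
After 4 (seek(19, SET)): offset=19
After 5 (read(1)): returned 'Y', offset=20
After 6 (seek(5, SET)): offset=5
After 7 (read(3)): returned 'JRZ', offset=8
After 8 (read(3)): returned 'X91', offset=11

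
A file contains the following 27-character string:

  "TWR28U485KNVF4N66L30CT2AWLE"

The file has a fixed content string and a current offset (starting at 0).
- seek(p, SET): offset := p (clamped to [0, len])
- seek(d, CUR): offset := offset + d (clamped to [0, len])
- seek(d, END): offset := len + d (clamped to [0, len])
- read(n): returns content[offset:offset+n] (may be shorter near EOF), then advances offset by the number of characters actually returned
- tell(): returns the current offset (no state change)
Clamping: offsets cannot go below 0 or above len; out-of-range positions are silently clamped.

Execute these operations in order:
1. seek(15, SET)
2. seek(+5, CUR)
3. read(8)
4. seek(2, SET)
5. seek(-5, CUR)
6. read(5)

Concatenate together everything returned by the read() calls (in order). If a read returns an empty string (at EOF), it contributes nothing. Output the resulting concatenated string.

Answer: CT2AWLETWR28

Derivation:
After 1 (seek(15, SET)): offset=15
After 2 (seek(+5, CUR)): offset=20
After 3 (read(8)): returned 'CT2AWLE', offset=27
After 4 (seek(2, SET)): offset=2
After 5 (seek(-5, CUR)): offset=0
After 6 (read(5)): returned 'TWR28', offset=5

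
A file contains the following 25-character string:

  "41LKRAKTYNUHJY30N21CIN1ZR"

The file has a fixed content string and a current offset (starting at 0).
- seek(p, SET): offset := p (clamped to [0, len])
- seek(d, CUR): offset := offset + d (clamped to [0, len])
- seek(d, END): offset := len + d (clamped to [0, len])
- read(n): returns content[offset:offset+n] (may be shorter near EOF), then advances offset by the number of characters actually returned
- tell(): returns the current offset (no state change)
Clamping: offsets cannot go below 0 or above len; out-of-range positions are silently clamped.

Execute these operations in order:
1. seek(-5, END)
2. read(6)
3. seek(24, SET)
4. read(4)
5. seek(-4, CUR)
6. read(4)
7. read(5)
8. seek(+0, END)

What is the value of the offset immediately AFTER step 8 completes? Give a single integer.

After 1 (seek(-5, END)): offset=20
After 2 (read(6)): returned 'IN1ZR', offset=25
After 3 (seek(24, SET)): offset=24
After 4 (read(4)): returned 'R', offset=25
After 5 (seek(-4, CUR)): offset=21
After 6 (read(4)): returned 'N1ZR', offset=25
After 7 (read(5)): returned '', offset=25
After 8 (seek(+0, END)): offset=25

Answer: 25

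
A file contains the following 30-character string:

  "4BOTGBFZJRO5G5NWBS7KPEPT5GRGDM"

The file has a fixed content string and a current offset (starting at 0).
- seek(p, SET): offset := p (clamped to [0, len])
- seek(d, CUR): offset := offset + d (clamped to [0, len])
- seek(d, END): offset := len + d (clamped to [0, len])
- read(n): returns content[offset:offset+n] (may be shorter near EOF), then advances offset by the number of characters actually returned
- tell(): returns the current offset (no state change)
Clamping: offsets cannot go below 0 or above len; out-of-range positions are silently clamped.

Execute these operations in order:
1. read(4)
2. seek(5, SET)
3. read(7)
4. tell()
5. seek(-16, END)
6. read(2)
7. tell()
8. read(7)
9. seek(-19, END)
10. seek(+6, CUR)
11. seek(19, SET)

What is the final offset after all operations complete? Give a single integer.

Answer: 19

Derivation:
After 1 (read(4)): returned '4BOT', offset=4
After 2 (seek(5, SET)): offset=5
After 3 (read(7)): returned 'BFZJRO5', offset=12
After 4 (tell()): offset=12
After 5 (seek(-16, END)): offset=14
After 6 (read(2)): returned 'NW', offset=16
After 7 (tell()): offset=16
After 8 (read(7)): returned 'BS7KPEP', offset=23
After 9 (seek(-19, END)): offset=11
After 10 (seek(+6, CUR)): offset=17
After 11 (seek(19, SET)): offset=19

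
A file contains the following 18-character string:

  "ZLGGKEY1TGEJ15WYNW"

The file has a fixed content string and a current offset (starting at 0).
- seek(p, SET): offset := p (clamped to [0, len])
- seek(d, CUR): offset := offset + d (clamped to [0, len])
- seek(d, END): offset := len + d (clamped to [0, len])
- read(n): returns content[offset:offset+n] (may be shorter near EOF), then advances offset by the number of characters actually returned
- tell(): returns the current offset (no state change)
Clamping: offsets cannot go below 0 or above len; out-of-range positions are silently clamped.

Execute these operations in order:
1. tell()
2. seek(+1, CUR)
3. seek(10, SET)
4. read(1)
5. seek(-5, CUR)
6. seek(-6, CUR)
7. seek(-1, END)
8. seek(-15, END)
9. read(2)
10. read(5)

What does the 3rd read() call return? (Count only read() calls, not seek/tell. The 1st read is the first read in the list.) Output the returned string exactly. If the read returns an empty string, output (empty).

After 1 (tell()): offset=0
After 2 (seek(+1, CUR)): offset=1
After 3 (seek(10, SET)): offset=10
After 4 (read(1)): returned 'E', offset=11
After 5 (seek(-5, CUR)): offset=6
After 6 (seek(-6, CUR)): offset=0
After 7 (seek(-1, END)): offset=17
After 8 (seek(-15, END)): offset=3
After 9 (read(2)): returned 'GK', offset=5
After 10 (read(5)): returned 'EY1TG', offset=10

Answer: EY1TG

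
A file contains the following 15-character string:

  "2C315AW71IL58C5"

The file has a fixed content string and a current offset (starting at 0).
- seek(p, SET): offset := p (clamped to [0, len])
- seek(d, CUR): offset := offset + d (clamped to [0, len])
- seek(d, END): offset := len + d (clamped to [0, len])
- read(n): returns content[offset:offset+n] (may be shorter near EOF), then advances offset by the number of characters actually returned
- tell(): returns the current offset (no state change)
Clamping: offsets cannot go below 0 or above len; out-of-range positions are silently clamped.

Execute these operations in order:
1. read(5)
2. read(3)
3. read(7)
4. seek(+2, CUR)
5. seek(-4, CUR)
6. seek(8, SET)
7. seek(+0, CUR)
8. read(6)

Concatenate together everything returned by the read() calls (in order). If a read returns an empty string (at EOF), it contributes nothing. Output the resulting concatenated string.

After 1 (read(5)): returned '2C315', offset=5
After 2 (read(3)): returned 'AW7', offset=8
After 3 (read(7)): returned '1IL58C5', offset=15
After 4 (seek(+2, CUR)): offset=15
After 5 (seek(-4, CUR)): offset=11
After 6 (seek(8, SET)): offset=8
After 7 (seek(+0, CUR)): offset=8
After 8 (read(6)): returned '1IL58C', offset=14

Answer: 2C315AW71IL58C51IL58C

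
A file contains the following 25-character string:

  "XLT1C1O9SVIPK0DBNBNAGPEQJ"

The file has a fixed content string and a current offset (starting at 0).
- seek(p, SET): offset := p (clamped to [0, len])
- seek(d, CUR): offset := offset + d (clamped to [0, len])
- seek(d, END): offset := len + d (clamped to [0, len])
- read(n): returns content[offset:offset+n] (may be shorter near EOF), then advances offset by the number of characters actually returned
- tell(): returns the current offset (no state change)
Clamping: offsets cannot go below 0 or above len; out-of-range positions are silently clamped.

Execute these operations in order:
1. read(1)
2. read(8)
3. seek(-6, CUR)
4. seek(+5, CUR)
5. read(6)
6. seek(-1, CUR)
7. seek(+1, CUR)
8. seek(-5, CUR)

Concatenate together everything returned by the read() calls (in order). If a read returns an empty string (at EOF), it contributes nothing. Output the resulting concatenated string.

After 1 (read(1)): returned 'X', offset=1
After 2 (read(8)): returned 'LT1C1O9S', offset=9
After 3 (seek(-6, CUR)): offset=3
After 4 (seek(+5, CUR)): offset=8
After 5 (read(6)): returned 'SVIPK0', offset=14
After 6 (seek(-1, CUR)): offset=13
After 7 (seek(+1, CUR)): offset=14
After 8 (seek(-5, CUR)): offset=9

Answer: XLT1C1O9SSVIPK0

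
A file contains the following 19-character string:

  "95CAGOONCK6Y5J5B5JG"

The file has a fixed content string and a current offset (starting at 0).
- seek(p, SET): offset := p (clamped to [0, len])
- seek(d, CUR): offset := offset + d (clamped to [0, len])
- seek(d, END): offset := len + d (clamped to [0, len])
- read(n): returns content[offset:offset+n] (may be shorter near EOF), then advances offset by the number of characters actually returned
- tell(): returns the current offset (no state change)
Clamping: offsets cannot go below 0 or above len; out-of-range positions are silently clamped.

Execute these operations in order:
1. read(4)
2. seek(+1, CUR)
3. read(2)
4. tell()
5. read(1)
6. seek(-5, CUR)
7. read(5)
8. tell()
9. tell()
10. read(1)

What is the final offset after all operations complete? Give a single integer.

Answer: 9

Derivation:
After 1 (read(4)): returned '95CA', offset=4
After 2 (seek(+1, CUR)): offset=5
After 3 (read(2)): returned 'OO', offset=7
After 4 (tell()): offset=7
After 5 (read(1)): returned 'N', offset=8
After 6 (seek(-5, CUR)): offset=3
After 7 (read(5)): returned 'AGOON', offset=8
After 8 (tell()): offset=8
After 9 (tell()): offset=8
After 10 (read(1)): returned 'C', offset=9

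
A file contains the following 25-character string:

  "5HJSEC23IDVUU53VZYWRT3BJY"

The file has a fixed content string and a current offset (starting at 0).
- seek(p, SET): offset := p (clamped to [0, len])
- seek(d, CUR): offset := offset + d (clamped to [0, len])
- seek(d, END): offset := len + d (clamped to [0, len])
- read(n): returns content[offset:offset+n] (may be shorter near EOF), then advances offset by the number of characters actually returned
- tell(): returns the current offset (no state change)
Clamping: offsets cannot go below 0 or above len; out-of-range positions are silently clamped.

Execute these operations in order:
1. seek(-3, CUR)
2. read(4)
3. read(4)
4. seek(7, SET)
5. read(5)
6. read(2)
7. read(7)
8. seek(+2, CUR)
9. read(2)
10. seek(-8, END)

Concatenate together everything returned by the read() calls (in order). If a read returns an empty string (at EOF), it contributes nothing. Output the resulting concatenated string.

After 1 (seek(-3, CUR)): offset=0
After 2 (read(4)): returned '5HJS', offset=4
After 3 (read(4)): returned 'EC23', offset=8
After 4 (seek(7, SET)): offset=7
After 5 (read(5)): returned '3IDVU', offset=12
After 6 (read(2)): returned 'U5', offset=14
After 7 (read(7)): returned '3VZYWRT', offset=21
After 8 (seek(+2, CUR)): offset=23
After 9 (read(2)): returned 'JY', offset=25
After 10 (seek(-8, END)): offset=17

Answer: 5HJSEC233IDVUU53VZYWRTJY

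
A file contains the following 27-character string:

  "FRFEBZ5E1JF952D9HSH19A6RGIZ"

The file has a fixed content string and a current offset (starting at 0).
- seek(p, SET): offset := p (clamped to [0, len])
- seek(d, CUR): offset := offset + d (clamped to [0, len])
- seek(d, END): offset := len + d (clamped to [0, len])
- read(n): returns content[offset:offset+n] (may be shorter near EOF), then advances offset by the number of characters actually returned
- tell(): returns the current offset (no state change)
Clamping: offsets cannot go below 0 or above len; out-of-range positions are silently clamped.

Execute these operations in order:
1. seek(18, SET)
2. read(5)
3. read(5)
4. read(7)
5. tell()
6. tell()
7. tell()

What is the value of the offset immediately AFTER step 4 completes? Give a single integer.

After 1 (seek(18, SET)): offset=18
After 2 (read(5)): returned 'H19A6', offset=23
After 3 (read(5)): returned 'RGIZ', offset=27
After 4 (read(7)): returned '', offset=27

Answer: 27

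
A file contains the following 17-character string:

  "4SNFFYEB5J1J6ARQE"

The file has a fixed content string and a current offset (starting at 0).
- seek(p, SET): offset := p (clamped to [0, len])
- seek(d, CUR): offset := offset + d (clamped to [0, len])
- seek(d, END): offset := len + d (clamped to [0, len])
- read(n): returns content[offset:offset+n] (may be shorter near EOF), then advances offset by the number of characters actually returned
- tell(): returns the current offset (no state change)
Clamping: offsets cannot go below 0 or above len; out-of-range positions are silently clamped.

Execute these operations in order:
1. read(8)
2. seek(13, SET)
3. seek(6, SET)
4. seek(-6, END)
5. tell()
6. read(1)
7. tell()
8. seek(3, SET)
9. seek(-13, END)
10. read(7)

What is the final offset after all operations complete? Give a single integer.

After 1 (read(8)): returned '4SNFFYEB', offset=8
After 2 (seek(13, SET)): offset=13
After 3 (seek(6, SET)): offset=6
After 4 (seek(-6, END)): offset=11
After 5 (tell()): offset=11
After 6 (read(1)): returned 'J', offset=12
After 7 (tell()): offset=12
After 8 (seek(3, SET)): offset=3
After 9 (seek(-13, END)): offset=4
After 10 (read(7)): returned 'FYEB5J1', offset=11

Answer: 11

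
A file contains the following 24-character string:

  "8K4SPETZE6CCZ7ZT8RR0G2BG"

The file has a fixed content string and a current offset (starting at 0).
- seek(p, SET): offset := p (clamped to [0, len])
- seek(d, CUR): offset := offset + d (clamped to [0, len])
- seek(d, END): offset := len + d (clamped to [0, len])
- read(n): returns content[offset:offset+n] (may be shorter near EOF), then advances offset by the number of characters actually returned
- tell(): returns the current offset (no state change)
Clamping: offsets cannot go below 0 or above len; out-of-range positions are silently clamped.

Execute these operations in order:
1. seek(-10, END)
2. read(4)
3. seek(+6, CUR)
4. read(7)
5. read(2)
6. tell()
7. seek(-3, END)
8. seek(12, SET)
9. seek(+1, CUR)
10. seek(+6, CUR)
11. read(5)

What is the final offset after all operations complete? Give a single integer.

After 1 (seek(-10, END)): offset=14
After 2 (read(4)): returned 'ZT8R', offset=18
After 3 (seek(+6, CUR)): offset=24
After 4 (read(7)): returned '', offset=24
After 5 (read(2)): returned '', offset=24
After 6 (tell()): offset=24
After 7 (seek(-3, END)): offset=21
After 8 (seek(12, SET)): offset=12
After 9 (seek(+1, CUR)): offset=13
After 10 (seek(+6, CUR)): offset=19
After 11 (read(5)): returned '0G2BG', offset=24

Answer: 24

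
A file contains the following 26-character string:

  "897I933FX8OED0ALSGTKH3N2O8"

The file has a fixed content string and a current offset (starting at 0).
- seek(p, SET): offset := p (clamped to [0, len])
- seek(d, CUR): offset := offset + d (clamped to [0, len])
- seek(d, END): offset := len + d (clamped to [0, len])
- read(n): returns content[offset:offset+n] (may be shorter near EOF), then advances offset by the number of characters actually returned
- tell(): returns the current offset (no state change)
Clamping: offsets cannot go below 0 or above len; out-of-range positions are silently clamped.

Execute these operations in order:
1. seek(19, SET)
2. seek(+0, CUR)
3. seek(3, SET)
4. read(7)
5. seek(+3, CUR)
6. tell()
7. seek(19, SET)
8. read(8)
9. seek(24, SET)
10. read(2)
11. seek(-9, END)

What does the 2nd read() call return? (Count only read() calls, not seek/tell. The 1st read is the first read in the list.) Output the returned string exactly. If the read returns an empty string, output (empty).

Answer: KH3N2O8

Derivation:
After 1 (seek(19, SET)): offset=19
After 2 (seek(+0, CUR)): offset=19
After 3 (seek(3, SET)): offset=3
After 4 (read(7)): returned 'I933FX8', offset=10
After 5 (seek(+3, CUR)): offset=13
After 6 (tell()): offset=13
After 7 (seek(19, SET)): offset=19
After 8 (read(8)): returned 'KH3N2O8', offset=26
After 9 (seek(24, SET)): offset=24
After 10 (read(2)): returned 'O8', offset=26
After 11 (seek(-9, END)): offset=17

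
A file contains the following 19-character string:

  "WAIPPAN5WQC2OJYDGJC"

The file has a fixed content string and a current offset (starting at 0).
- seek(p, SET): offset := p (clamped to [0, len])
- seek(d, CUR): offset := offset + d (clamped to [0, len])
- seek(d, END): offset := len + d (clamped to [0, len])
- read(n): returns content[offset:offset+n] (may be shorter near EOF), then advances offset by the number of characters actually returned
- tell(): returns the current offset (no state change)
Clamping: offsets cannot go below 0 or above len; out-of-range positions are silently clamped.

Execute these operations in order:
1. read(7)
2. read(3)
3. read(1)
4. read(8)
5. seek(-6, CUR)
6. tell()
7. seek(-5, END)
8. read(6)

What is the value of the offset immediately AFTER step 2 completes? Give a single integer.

Answer: 10

Derivation:
After 1 (read(7)): returned 'WAIPPAN', offset=7
After 2 (read(3)): returned '5WQ', offset=10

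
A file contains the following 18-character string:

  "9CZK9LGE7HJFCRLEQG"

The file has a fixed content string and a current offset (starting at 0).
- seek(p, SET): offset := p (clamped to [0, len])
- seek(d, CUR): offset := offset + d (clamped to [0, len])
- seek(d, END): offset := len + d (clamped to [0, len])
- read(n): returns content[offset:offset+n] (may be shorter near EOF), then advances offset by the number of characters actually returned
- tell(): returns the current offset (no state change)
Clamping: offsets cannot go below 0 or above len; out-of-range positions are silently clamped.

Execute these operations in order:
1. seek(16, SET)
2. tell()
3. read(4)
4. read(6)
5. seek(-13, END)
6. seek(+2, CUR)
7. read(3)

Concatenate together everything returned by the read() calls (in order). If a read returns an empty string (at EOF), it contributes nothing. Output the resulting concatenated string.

Answer: QGE7H

Derivation:
After 1 (seek(16, SET)): offset=16
After 2 (tell()): offset=16
After 3 (read(4)): returned 'QG', offset=18
After 4 (read(6)): returned '', offset=18
After 5 (seek(-13, END)): offset=5
After 6 (seek(+2, CUR)): offset=7
After 7 (read(3)): returned 'E7H', offset=10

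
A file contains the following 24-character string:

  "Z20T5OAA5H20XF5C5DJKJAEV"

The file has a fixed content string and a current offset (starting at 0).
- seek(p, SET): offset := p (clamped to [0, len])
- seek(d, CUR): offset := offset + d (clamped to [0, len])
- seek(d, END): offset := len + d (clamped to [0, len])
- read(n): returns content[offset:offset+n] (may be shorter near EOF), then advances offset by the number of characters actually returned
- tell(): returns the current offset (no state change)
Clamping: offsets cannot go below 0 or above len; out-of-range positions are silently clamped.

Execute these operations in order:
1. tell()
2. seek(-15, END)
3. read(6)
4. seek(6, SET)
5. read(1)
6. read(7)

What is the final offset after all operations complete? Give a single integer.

Answer: 14

Derivation:
After 1 (tell()): offset=0
After 2 (seek(-15, END)): offset=9
After 3 (read(6)): returned 'H20XF5', offset=15
After 4 (seek(6, SET)): offset=6
After 5 (read(1)): returned 'A', offset=7
After 6 (read(7)): returned 'A5H20XF', offset=14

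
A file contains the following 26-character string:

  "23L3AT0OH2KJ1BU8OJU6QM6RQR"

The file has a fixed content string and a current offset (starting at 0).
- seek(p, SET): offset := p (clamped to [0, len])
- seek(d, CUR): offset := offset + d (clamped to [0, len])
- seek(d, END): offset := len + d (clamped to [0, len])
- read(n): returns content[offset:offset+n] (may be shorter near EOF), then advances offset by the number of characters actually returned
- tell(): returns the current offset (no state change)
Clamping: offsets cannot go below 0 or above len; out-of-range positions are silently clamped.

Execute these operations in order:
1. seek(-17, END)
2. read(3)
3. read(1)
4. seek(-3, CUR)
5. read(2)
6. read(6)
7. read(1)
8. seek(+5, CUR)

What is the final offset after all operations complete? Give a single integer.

After 1 (seek(-17, END)): offset=9
After 2 (read(3)): returned '2KJ', offset=12
After 3 (read(1)): returned '1', offset=13
After 4 (seek(-3, CUR)): offset=10
After 5 (read(2)): returned 'KJ', offset=12
After 6 (read(6)): returned '1BU8OJ', offset=18
After 7 (read(1)): returned 'U', offset=19
After 8 (seek(+5, CUR)): offset=24

Answer: 24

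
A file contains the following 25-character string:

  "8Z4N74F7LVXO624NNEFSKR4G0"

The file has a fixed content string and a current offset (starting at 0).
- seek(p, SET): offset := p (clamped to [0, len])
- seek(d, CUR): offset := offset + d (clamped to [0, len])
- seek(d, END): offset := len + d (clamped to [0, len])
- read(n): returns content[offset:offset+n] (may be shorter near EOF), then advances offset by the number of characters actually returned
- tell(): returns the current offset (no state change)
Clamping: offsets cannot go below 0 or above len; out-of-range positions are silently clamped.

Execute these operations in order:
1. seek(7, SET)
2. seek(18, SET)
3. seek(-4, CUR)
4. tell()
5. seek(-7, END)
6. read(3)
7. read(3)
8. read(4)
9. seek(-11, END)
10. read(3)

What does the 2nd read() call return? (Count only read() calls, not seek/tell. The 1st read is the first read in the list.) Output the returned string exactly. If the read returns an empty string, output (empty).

Answer: R4G

Derivation:
After 1 (seek(7, SET)): offset=7
After 2 (seek(18, SET)): offset=18
After 3 (seek(-4, CUR)): offset=14
After 4 (tell()): offset=14
After 5 (seek(-7, END)): offset=18
After 6 (read(3)): returned 'FSK', offset=21
After 7 (read(3)): returned 'R4G', offset=24
After 8 (read(4)): returned '0', offset=25
After 9 (seek(-11, END)): offset=14
After 10 (read(3)): returned '4NN', offset=17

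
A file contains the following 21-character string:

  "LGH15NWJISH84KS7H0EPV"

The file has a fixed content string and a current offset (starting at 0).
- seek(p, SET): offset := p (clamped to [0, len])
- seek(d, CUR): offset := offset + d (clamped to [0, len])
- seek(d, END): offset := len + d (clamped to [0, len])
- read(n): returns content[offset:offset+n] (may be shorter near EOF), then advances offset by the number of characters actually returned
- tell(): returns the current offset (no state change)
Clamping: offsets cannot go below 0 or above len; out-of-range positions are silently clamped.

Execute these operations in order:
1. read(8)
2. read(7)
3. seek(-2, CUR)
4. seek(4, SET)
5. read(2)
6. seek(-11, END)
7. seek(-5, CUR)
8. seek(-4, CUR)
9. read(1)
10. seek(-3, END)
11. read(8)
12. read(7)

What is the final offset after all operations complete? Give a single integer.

Answer: 21

Derivation:
After 1 (read(8)): returned 'LGH15NWJ', offset=8
After 2 (read(7)): returned 'ISH84KS', offset=15
After 3 (seek(-2, CUR)): offset=13
After 4 (seek(4, SET)): offset=4
After 5 (read(2)): returned '5N', offset=6
After 6 (seek(-11, END)): offset=10
After 7 (seek(-5, CUR)): offset=5
After 8 (seek(-4, CUR)): offset=1
After 9 (read(1)): returned 'G', offset=2
After 10 (seek(-3, END)): offset=18
After 11 (read(8)): returned 'EPV', offset=21
After 12 (read(7)): returned '', offset=21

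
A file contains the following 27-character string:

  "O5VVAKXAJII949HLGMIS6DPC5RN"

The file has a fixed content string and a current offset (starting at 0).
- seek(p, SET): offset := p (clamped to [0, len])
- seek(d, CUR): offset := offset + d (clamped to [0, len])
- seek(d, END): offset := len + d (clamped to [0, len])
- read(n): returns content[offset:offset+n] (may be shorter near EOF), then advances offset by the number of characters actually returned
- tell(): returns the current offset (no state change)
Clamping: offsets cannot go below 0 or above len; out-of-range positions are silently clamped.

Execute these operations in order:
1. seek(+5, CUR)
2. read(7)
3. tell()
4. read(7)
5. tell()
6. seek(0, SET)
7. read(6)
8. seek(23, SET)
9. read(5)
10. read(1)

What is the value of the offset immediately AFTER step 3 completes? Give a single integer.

After 1 (seek(+5, CUR)): offset=5
After 2 (read(7)): returned 'KXAJII9', offset=12
After 3 (tell()): offset=12

Answer: 12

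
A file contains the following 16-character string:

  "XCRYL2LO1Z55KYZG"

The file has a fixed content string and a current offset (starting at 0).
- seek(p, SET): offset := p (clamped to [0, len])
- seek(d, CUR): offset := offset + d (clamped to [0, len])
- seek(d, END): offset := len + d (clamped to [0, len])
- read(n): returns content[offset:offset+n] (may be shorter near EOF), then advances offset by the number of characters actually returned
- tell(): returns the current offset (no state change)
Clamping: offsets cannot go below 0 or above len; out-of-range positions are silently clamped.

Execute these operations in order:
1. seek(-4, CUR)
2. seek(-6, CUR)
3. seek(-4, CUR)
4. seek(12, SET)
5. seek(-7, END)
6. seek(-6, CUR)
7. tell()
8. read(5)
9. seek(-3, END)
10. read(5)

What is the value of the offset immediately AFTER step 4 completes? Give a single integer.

After 1 (seek(-4, CUR)): offset=0
After 2 (seek(-6, CUR)): offset=0
After 3 (seek(-4, CUR)): offset=0
After 4 (seek(12, SET)): offset=12

Answer: 12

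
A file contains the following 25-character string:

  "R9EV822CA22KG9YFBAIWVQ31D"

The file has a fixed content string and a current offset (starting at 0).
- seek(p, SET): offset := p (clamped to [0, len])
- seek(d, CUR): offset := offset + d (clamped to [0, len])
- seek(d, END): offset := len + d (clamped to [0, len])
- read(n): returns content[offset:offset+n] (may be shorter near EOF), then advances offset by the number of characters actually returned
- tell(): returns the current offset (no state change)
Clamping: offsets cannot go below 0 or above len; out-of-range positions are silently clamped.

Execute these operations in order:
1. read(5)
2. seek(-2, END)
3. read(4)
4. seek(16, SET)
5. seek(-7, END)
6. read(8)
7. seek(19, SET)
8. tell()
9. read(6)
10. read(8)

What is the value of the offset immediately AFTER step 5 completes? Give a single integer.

Answer: 18

Derivation:
After 1 (read(5)): returned 'R9EV8', offset=5
After 2 (seek(-2, END)): offset=23
After 3 (read(4)): returned '1D', offset=25
After 4 (seek(16, SET)): offset=16
After 5 (seek(-7, END)): offset=18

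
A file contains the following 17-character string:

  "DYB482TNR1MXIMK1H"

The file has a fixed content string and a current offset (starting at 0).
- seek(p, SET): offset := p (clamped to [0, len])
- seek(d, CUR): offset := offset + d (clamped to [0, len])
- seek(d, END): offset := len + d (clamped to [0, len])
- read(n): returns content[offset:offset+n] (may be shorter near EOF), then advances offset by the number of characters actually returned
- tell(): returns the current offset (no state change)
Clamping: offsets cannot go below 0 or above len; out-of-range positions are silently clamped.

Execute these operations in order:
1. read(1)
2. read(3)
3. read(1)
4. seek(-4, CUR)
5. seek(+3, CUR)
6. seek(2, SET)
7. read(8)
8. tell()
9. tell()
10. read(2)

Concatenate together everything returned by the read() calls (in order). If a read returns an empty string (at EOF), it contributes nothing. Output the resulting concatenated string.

After 1 (read(1)): returned 'D', offset=1
After 2 (read(3)): returned 'YB4', offset=4
After 3 (read(1)): returned '8', offset=5
After 4 (seek(-4, CUR)): offset=1
After 5 (seek(+3, CUR)): offset=4
After 6 (seek(2, SET)): offset=2
After 7 (read(8)): returned 'B482TNR1', offset=10
After 8 (tell()): offset=10
After 9 (tell()): offset=10
After 10 (read(2)): returned 'MX', offset=12

Answer: DYB48B482TNR1MX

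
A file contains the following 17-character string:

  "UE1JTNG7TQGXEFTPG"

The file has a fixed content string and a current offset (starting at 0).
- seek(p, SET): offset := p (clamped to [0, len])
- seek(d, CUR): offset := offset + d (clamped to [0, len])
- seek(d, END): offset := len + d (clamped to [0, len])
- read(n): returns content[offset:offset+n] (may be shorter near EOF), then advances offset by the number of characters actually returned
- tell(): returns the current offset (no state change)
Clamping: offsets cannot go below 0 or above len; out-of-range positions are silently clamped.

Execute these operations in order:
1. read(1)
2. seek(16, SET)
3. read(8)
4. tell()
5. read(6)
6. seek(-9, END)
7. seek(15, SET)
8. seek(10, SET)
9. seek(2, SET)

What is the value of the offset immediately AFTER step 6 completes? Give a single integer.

After 1 (read(1)): returned 'U', offset=1
After 2 (seek(16, SET)): offset=16
After 3 (read(8)): returned 'G', offset=17
After 4 (tell()): offset=17
After 5 (read(6)): returned '', offset=17
After 6 (seek(-9, END)): offset=8

Answer: 8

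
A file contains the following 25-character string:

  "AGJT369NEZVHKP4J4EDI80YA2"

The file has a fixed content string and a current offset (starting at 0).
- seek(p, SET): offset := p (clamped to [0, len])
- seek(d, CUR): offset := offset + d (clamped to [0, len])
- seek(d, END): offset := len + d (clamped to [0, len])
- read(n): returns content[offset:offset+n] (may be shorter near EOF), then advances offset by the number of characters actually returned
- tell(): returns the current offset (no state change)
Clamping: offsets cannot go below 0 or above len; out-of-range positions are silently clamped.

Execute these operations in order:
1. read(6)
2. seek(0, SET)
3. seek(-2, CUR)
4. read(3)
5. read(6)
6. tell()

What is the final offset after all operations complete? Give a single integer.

Answer: 9

Derivation:
After 1 (read(6)): returned 'AGJT36', offset=6
After 2 (seek(0, SET)): offset=0
After 3 (seek(-2, CUR)): offset=0
After 4 (read(3)): returned 'AGJ', offset=3
After 5 (read(6)): returned 'T369NE', offset=9
After 6 (tell()): offset=9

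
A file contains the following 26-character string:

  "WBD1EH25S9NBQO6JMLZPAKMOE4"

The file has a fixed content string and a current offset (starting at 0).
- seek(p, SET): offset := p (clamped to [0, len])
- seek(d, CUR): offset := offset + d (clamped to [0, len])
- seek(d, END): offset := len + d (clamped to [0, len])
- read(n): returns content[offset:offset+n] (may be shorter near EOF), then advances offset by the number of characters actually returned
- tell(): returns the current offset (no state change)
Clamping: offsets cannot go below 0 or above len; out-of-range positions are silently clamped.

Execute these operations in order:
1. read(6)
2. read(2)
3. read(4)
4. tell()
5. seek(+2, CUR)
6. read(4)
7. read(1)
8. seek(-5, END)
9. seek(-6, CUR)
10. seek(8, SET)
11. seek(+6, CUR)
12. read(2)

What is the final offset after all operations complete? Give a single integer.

Answer: 16

Derivation:
After 1 (read(6)): returned 'WBD1EH', offset=6
After 2 (read(2)): returned '25', offset=8
After 3 (read(4)): returned 'S9NB', offset=12
After 4 (tell()): offset=12
After 5 (seek(+2, CUR)): offset=14
After 6 (read(4)): returned '6JML', offset=18
After 7 (read(1)): returned 'Z', offset=19
After 8 (seek(-5, END)): offset=21
After 9 (seek(-6, CUR)): offset=15
After 10 (seek(8, SET)): offset=8
After 11 (seek(+6, CUR)): offset=14
After 12 (read(2)): returned '6J', offset=16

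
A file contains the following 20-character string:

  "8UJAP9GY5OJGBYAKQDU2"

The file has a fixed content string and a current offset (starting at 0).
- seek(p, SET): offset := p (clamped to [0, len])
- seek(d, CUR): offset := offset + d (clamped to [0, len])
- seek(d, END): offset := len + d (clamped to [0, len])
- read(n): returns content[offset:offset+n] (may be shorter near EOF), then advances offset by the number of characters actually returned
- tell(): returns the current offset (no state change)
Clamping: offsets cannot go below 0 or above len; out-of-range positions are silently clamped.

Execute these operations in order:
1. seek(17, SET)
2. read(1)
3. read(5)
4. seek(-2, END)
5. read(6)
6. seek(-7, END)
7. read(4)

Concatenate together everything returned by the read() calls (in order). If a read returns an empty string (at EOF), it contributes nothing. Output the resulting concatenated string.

Answer: DU2U2YAKQ

Derivation:
After 1 (seek(17, SET)): offset=17
After 2 (read(1)): returned 'D', offset=18
After 3 (read(5)): returned 'U2', offset=20
After 4 (seek(-2, END)): offset=18
After 5 (read(6)): returned 'U2', offset=20
After 6 (seek(-7, END)): offset=13
After 7 (read(4)): returned 'YAKQ', offset=17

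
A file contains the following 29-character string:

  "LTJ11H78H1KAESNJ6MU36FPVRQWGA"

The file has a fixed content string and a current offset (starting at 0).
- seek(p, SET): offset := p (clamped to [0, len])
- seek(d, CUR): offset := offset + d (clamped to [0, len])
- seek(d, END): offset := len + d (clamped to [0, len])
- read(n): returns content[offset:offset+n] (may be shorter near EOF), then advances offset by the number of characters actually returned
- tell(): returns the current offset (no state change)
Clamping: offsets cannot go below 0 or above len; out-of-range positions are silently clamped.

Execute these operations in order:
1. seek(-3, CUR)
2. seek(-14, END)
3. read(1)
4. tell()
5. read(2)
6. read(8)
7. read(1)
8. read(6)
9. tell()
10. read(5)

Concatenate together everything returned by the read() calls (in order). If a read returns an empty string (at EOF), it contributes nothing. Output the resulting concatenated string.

After 1 (seek(-3, CUR)): offset=0
After 2 (seek(-14, END)): offset=15
After 3 (read(1)): returned 'J', offset=16
After 4 (tell()): offset=16
After 5 (read(2)): returned '6M', offset=18
After 6 (read(8)): returned 'U36FPVRQ', offset=26
After 7 (read(1)): returned 'W', offset=27
After 8 (read(6)): returned 'GA', offset=29
After 9 (tell()): offset=29
After 10 (read(5)): returned '', offset=29

Answer: J6MU36FPVRQWGA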